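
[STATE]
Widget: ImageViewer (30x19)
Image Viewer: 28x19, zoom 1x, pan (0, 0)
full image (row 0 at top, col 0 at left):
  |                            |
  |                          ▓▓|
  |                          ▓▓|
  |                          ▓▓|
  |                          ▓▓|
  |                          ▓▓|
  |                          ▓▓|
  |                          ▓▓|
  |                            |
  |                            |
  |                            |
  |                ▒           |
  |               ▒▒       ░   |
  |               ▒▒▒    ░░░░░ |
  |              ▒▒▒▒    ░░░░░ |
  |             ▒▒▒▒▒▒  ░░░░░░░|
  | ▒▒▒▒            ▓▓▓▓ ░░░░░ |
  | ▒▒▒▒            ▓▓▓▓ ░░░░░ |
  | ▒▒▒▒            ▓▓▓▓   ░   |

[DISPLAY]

                              
                          ▓▓  
                          ▓▓  
                          ▓▓  
                          ▓▓  
                          ▓▓  
                          ▓▓  
                          ▓▓  
                              
                              
                              
                ▒             
               ▒▒       ░     
               ▒▒▒    ░░░░░   
              ▒▒▒▒    ░░░░░   
             ▒▒▒▒▒▒  ░░░░░░░  
 ▒▒▒▒            ▓▓▓▓ ░░░░░   
 ▒▒▒▒            ▓▓▓▓ ░░░░░   
 ▒▒▒▒            ▓▓▓▓   ░     


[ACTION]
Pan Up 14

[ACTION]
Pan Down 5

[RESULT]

                          ▓▓  
                          ▓▓  
                          ▓▓  
                              
                              
                              
                ▒             
               ▒▒       ░     
               ▒▒▒    ░░░░░   
              ▒▒▒▒    ░░░░░   
             ▒▒▒▒▒▒  ░░░░░░░  
 ▒▒▒▒            ▓▓▓▓ ░░░░░   
 ▒▒▒▒            ▓▓▓▓ ░░░░░   
 ▒▒▒▒            ▓▓▓▓   ░     
                              
                              
                              
                              
                              


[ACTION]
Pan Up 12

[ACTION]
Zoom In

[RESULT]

                              
                              
                              
                              
                              
                              
                              
                              
                              
                              
                              
                              
                              
                              
                              
                              
                              
                              
                              


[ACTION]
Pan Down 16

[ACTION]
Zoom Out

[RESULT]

 ▒▒▒▒            ▓▓▓▓ ░░░░░   
 ▒▒▒▒            ▓▓▓▓ ░░░░░   
 ▒▒▒▒            ▓▓▓▓   ░     
                              
                              
                              
                              
                              
                              
                              
                              
                              
                              
                              
                              
                              
                              
                              
                              


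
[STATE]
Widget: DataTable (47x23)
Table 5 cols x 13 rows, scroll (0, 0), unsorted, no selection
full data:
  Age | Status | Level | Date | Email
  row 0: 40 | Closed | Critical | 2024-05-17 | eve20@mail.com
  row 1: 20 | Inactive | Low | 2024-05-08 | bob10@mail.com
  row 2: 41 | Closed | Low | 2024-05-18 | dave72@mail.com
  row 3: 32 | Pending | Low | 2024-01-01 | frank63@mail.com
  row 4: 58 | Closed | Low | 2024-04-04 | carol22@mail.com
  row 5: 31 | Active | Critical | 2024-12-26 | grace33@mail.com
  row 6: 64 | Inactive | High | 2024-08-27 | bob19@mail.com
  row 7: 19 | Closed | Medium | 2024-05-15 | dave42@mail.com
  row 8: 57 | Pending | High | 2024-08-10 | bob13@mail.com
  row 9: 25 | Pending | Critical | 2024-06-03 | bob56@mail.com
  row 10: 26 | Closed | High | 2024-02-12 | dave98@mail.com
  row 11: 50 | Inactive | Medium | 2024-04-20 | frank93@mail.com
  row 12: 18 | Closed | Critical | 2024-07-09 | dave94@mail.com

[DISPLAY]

Age│Status  │Level   │Date      │Email         
───┼────────┼────────┼──────────┼──────────────
40 │Closed  │Critical│2024-05-17│eve20@mail.com
20 │Inactive│Low     │2024-05-08│bob10@mail.com
41 │Closed  │Low     │2024-05-18│dave72@mail.co
32 │Pending │Low     │2024-01-01│frank63@mail.c
58 │Closed  │Low     │2024-04-04│carol22@mail.c
31 │Active  │Critical│2024-12-26│grace33@mail.c
64 │Inactive│High    │2024-08-27│bob19@mail.com
19 │Closed  │Medium  │2024-05-15│dave42@mail.co
57 │Pending │High    │2024-08-10│bob13@mail.com
25 │Pending │Critical│2024-06-03│bob56@mail.com
26 │Closed  │High    │2024-02-12│dave98@mail.co
50 │Inactive│Medium  │2024-04-20│frank93@mail.c
18 │Closed  │Critical│2024-07-09│dave94@mail.co
                                               
                                               
                                               
                                               
                                               
                                               
                                               
                                               


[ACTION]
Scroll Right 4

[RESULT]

e│Status  │Level   │Date      │Email           
─┼────────┼────────┼──────────┼────────────────
 │Closed  │Critical│2024-05-17│eve20@mail.com  
 │Inactive│Low     │2024-05-08│bob10@mail.com  
 │Closed  │Low     │2024-05-18│dave72@mail.com 
 │Pending │Low     │2024-01-01│frank63@mail.com
 │Closed  │Low     │2024-04-04│carol22@mail.com
 │Active  │Critical│2024-12-26│grace33@mail.com
 │Inactive│High    │2024-08-27│bob19@mail.com  
 │Closed  │Medium  │2024-05-15│dave42@mail.com 
 │Pending │High    │2024-08-10│bob13@mail.com  
 │Pending │Critical│2024-06-03│bob56@mail.com  
 │Closed  │High    │2024-02-12│dave98@mail.com 
 │Inactive│Medium  │2024-04-20│frank93@mail.com
 │Closed  │Critical│2024-07-09│dave94@mail.com 
                                               
                                               
                                               
                                               
                                               
                                               
                                               
                                               


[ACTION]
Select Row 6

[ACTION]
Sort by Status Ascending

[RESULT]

e│Status ▲│Level   │Date      │Email           
─┼────────┼────────┼──────────┼────────────────
 │Active  │Critical│2024-12-26│grace33@mail.com
 │Closed  │Critical│2024-05-17│eve20@mail.com  
 │Closed  │Low     │2024-05-18│dave72@mail.com 
 │Closed  │Low     │2024-04-04│carol22@mail.com
 │Closed  │Medium  │2024-05-15│dave42@mail.com 
 │Closed  │High    │2024-02-12│dave98@mail.com 
 │Closed  │Critical│2024-07-09│dave94@mail.com 
 │Inactive│Low     │2024-05-08│bob10@mail.com  
 │Inactive│High    │2024-08-27│bob19@mail.com  
 │Inactive│Medium  │2024-04-20│frank93@mail.com
 │Pending │Low     │2024-01-01│frank63@mail.com
 │Pending │High    │2024-08-10│bob13@mail.com  
 │Pending │Critical│2024-06-03│bob56@mail.com  
                                               
                                               
                                               
                                               
                                               
                                               
                                               
                                               


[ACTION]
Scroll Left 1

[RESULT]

ge│Status ▲│Level   │Date      │Email          
──┼────────┼────────┼──────────┼───────────────
1 │Active  │Critical│2024-12-26│grace33@mail.co
0 │Closed  │Critical│2024-05-17│eve20@mail.com 
1 │Closed  │Low     │2024-05-18│dave72@mail.com
8 │Closed  │Low     │2024-04-04│carol22@mail.co
9 │Closed  │Medium  │2024-05-15│dave42@mail.com
6 │Closed  │High    │2024-02-12│dave98@mail.com
8 │Closed  │Critical│2024-07-09│dave94@mail.com
0 │Inactive│Low     │2024-05-08│bob10@mail.com 
4 │Inactive│High    │2024-08-27│bob19@mail.com 
0 │Inactive│Medium  │2024-04-20│frank93@mail.co
2 │Pending │Low     │2024-01-01│frank63@mail.co
7 │Pending │High    │2024-08-10│bob13@mail.com 
5 │Pending │Critical│2024-06-03│bob56@mail.com 
                                               
                                               
                                               
                                               
                                               
                                               
                                               
                                               


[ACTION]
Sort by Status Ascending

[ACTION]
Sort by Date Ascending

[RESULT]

ge│Status  │Level   │Date     ▲│Email          
──┼────────┼────────┼──────────┼───────────────
2 │Pending │Low     │2024-01-01│frank63@mail.co
6 │Closed  │High    │2024-02-12│dave98@mail.com
8 │Closed  │Low     │2024-04-04│carol22@mail.co
0 │Inactive│Medium  │2024-04-20│frank93@mail.co
0 │Inactive│Low     │2024-05-08│bob10@mail.com 
9 │Closed  │Medium  │2024-05-15│dave42@mail.com
0 │Closed  │Critical│2024-05-17│eve20@mail.com 
1 │Closed  │Low     │2024-05-18│dave72@mail.com
5 │Pending │Critical│2024-06-03│bob56@mail.com 
8 │Closed  │Critical│2024-07-09│dave94@mail.com
7 │Pending │High    │2024-08-10│bob13@mail.com 
4 │Inactive│High    │2024-08-27│bob19@mail.com 
1 │Active  │Critical│2024-12-26│grace33@mail.co
                                               
                                               
                                               
                                               
                                               
                                               
                                               
                                               


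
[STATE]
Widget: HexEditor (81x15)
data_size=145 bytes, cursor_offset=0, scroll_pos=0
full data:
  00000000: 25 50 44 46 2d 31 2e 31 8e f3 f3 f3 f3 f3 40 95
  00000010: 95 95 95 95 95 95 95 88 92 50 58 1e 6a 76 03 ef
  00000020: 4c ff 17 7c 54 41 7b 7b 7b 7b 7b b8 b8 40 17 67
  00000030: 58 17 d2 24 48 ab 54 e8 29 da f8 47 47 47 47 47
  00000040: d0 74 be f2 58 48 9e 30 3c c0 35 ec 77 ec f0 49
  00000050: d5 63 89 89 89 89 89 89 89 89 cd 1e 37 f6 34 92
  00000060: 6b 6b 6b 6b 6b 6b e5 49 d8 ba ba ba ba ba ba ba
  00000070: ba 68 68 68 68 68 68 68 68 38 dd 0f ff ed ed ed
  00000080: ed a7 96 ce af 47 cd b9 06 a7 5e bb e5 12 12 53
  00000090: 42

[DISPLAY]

00000000  25 50 44 46 2d 31 2e 31  8e f3 f3 f3 f3 f3 40 95  |%PDF-1.1......@.|   
00000010  95 95 95 95 95 95 95 88  92 50 58 1e 6a 76 03 ef  |.........PX.jv..|   
00000020  4c ff 17 7c 54 41 7b 7b  7b 7b 7b b8 b8 40 17 67  |L..|TA{{{{{..@.g|   
00000030  58 17 d2 24 48 ab 54 e8  29 da f8 47 47 47 47 47  |X..$H.T.)..GGGGG|   
00000040  d0 74 be f2 58 48 9e 30  3c c0 35 ec 77 ec f0 49  |.t..XH.0<.5.w..I|   
00000050  d5 63 89 89 89 89 89 89  89 89 cd 1e 37 f6 34 92  |.c..........7.4.|   
00000060  6b 6b 6b 6b 6b 6b e5 49  d8 ba ba ba ba ba ba ba  |kkkkkk.I........|   
00000070  ba 68 68 68 68 68 68 68  68 38 dd 0f ff ed ed ed  |.hhhhhhhh8......|   
00000080  ed a7 96 ce af 47 cd b9  06 a7 5e bb e5 12 12 53  |.....G....^....S|   
00000090  42                                                |B               |   
                                                                                 
                                                                                 
                                                                                 
                                                                                 
                                                                                 


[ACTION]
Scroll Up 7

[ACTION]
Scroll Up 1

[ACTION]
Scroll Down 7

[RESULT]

00000070  ba 68 68 68 68 68 68 68  68 38 dd 0f ff ed ed ed  |.hhhhhhhh8......|   
00000080  ed a7 96 ce af 47 cd b9  06 a7 5e bb e5 12 12 53  |.....G....^....S|   
00000090  42                                                |B               |   
                                                                                 
                                                                                 
                                                                                 
                                                                                 
                                                                                 
                                                                                 
                                                                                 
                                                                                 
                                                                                 
                                                                                 
                                                                                 
                                                                                 


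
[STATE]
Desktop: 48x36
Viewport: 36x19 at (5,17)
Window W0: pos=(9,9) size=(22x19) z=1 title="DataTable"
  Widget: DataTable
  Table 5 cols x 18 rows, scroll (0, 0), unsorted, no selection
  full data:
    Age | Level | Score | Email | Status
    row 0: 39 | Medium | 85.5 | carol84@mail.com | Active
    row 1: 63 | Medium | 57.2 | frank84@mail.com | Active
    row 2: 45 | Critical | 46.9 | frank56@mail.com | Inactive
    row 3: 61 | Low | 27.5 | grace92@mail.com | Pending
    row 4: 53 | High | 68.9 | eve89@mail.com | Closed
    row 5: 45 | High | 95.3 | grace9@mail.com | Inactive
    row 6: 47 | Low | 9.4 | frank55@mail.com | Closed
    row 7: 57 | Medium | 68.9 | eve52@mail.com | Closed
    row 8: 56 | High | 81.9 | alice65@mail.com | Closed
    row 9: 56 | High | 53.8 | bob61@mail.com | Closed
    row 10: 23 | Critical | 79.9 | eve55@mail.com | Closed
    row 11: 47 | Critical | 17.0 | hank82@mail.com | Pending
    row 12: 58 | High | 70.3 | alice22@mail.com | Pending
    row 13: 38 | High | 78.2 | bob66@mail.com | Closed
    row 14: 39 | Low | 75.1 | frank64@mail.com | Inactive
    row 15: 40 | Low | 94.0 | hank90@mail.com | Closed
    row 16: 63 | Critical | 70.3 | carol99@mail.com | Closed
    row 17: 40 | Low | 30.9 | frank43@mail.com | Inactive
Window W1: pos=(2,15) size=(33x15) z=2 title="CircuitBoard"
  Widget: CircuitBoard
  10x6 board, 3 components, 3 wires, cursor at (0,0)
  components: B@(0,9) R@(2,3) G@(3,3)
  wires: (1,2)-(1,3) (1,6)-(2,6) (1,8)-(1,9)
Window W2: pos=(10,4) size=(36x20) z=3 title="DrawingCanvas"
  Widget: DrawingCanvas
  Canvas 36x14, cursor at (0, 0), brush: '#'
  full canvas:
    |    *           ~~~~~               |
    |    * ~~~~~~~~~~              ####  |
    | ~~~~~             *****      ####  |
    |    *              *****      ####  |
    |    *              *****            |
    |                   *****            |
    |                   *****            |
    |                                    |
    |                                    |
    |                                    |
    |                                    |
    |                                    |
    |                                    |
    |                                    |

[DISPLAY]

─────┃                              
 0 1 ┃                              
 [.] ┃                              
     ┃                              
     ┃                              
     ┃                              
     ┗━━━━━━━━━━━━━━━━━━━━━━━━━━━━━━
                             ┃      
              G              ┃      
                             ┃      
                             ┃      
                             ┃      
━━━━━━━━━━━━━━━━━━━━━━━━━━━━━┛      
                                    
                                    
                                    
                                    
                                    
                                    


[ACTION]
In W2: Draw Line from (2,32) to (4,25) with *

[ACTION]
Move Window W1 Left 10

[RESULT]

─────┃                              
 1 2 ┃                              
.]   ┃                              
     ┃                              
     ┃                              
     ┃                              
     ┗━━━━━━━━━━━━━━━━━━━━━━━━━━━━━━
                           ┃        
            G              ┃        
                           ┃        
                           ┃        
                           ┃        
━━━━━━━━━━━━━━━━━━━━━━━━━━━┛        
                                    
                                    
                                    
                                    
                                    
                                    


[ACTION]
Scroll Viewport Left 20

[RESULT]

┠─────────┃                         
┃   0 1 2 ┃                         
┃0  [.]   ┃                         
┃         ┃                         
┃1        ┃                         
┃         ┃                         
┃2        ┗━━━━━━━━━━━━━━━━━━━━━━━━━
┃                               ┃   
┃3               G              ┃   
┃                               ┃   
┃4                              ┃   
┃                               ┃   
┗━━━━━━━━━━━━━━━━━━━━━━━━━━━━━━━┛   
                                    
                                    
                                    
                                    
                                    
                                    


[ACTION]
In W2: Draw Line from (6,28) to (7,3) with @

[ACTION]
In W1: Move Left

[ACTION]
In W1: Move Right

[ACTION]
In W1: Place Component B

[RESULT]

┠─────────┃                         
┃   0 1 2 ┃                         
┃0      [B┃                         
┃         ┃                         
┃1        ┃                         
┃         ┃                         
┃2        ┗━━━━━━━━━━━━━━━━━━━━━━━━━
┃                               ┃   
┃3               G              ┃   
┃                               ┃   
┃4                              ┃   
┃                               ┃   
┗━━━━━━━━━━━━━━━━━━━━━━━━━━━━━━━┛   
                                    
                                    
                                    
                                    
                                    
                                    


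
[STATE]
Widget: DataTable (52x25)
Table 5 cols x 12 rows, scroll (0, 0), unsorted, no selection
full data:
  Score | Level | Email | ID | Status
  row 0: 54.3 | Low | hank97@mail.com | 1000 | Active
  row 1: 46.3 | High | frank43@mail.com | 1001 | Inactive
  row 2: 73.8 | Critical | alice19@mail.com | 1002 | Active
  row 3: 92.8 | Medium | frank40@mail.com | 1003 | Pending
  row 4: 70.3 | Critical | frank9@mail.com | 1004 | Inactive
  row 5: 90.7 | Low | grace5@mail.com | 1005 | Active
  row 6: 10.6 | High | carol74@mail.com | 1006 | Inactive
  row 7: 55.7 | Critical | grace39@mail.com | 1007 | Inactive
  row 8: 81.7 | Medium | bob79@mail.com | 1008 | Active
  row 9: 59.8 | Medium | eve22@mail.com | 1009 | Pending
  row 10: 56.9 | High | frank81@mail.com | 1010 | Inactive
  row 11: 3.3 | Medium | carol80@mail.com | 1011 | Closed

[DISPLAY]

Score│Level   │Email           │ID  │Status         
─────┼────────┼────────────────┼────┼────────       
54.3 │Low     │hank97@mail.com │1000│Active         
46.3 │High    │frank43@mail.com│1001│Inactive       
73.8 │Critical│alice19@mail.com│1002│Active         
92.8 │Medium  │frank40@mail.com│1003│Pending        
70.3 │Critical│frank9@mail.com │1004│Inactive       
90.7 │Low     │grace5@mail.com │1005│Active         
10.6 │High    │carol74@mail.com│1006│Inactive       
55.7 │Critical│grace39@mail.com│1007│Inactive       
81.7 │Medium  │bob79@mail.com  │1008│Active         
59.8 │Medium  │eve22@mail.com  │1009│Pending        
56.9 │High    │frank81@mail.com│1010│Inactive       
3.3  │Medium  │carol80@mail.com│1011│Closed         
                                                    
                                                    
                                                    
                                                    
                                                    
                                                    
                                                    
                                                    
                                                    
                                                    
                                                    


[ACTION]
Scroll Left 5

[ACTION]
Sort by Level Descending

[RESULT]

Score│Level  ▼│Email           │ID  │Status         
─────┼────────┼────────────────┼────┼────────       
92.8 │Medium  │frank40@mail.com│1003│Pending        
81.7 │Medium  │bob79@mail.com  │1008│Active         
59.8 │Medium  │eve22@mail.com  │1009│Pending        
3.3  │Medium  │carol80@mail.com│1011│Closed         
54.3 │Low     │hank97@mail.com │1000│Active         
90.7 │Low     │grace5@mail.com │1005│Active         
46.3 │High    │frank43@mail.com│1001│Inactive       
10.6 │High    │carol74@mail.com│1006│Inactive       
56.9 │High    │frank81@mail.com│1010│Inactive       
73.8 │Critical│alice19@mail.com│1002│Active         
70.3 │Critical│frank9@mail.com │1004│Inactive       
55.7 │Critical│grace39@mail.com│1007│Inactive       
                                                    
                                                    
                                                    
                                                    
                                                    
                                                    
                                                    
                                                    
                                                    
                                                    
                                                    


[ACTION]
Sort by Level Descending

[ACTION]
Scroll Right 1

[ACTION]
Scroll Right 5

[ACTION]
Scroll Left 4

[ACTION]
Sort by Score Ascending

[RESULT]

Scor▲│Level   │Email           │ID  │Status         
─────┼────────┼────────────────┼────┼────────       
3.3  │Medium  │carol80@mail.com│1011│Closed         
10.6 │High    │carol74@mail.com│1006│Inactive       
46.3 │High    │frank43@mail.com│1001│Inactive       
54.3 │Low     │hank97@mail.com │1000│Active         
55.7 │Critical│grace39@mail.com│1007│Inactive       
56.9 │High    │frank81@mail.com│1010│Inactive       
59.8 │Medium  │eve22@mail.com  │1009│Pending        
70.3 │Critical│frank9@mail.com │1004│Inactive       
73.8 │Critical│alice19@mail.com│1002│Active         
81.7 │Medium  │bob79@mail.com  │1008│Active         
90.7 │Low     │grace5@mail.com │1005│Active         
92.8 │Medium  │frank40@mail.com│1003│Pending        
                                                    
                                                    
                                                    
                                                    
                                                    
                                                    
                                                    
                                                    
                                                    
                                                    
                                                    


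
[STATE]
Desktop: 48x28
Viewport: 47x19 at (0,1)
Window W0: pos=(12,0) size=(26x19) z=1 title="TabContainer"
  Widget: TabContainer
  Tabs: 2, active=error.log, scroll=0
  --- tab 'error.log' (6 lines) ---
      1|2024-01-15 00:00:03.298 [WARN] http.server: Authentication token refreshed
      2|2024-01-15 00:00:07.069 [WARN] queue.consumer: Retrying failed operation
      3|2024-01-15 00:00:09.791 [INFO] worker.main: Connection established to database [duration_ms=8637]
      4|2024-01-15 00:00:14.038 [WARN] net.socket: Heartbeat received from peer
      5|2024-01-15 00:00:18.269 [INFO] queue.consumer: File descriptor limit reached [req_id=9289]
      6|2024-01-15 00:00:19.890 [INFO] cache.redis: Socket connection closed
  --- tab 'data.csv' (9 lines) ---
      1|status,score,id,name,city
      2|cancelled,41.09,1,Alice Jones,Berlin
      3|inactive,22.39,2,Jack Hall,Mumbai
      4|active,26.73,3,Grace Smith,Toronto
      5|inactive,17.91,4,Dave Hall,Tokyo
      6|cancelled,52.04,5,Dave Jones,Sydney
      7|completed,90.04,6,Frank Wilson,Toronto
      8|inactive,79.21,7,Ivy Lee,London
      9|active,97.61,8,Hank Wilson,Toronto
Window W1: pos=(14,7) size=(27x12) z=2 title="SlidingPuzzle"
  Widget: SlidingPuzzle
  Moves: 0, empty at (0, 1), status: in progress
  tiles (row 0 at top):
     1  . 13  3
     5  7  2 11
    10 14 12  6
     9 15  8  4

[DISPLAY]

            ┃ TabContainer           ┃         
            ┠────────────────────────┨         
            ┃[error.log]│ data.csv   ┃         
            ┃────────────────────────┃         
            ┃2024-01-15 00:00:03.298 ┃         
            ┃2024-01-15 00:00:07.069 ┃         
            ┃2┏━━━━━━━━━━━━━━━━━━━━━━━━━┓      
            ┃2┃ SlidingPuzzle           ┃      
            ┃2┠─────────────────────────┨      
            ┃2┃┌────┬────┬────┬────┐    ┃      
            ┃ ┃│  1 │    │ 13 │  3 │    ┃      
            ┃ ┃├────┼────┼────┼────┤    ┃      
            ┃ ┃│  5 │  7 │  2 │ 11 │    ┃      
            ┃ ┃├────┼────┼────┼────┤    ┃      
            ┃ ┃│ 10 │ 14 │ 12 │  6 │    ┃      
            ┃ ┃├────┼────┼────┼────┤    ┃      
            ┃ ┃│  9 │ 15 │  8 │  4 │    ┃      
            ┗━┗━━━━━━━━━━━━━━━━━━━━━━━━━┛      
                                               


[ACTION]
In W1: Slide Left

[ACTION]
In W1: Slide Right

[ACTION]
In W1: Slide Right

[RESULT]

            ┃ TabContainer           ┃         
            ┠────────────────────────┨         
            ┃[error.log]│ data.csv   ┃         
            ┃────────────────────────┃         
            ┃2024-01-15 00:00:03.298 ┃         
            ┃2024-01-15 00:00:07.069 ┃         
            ┃2┏━━━━━━━━━━━━━━━━━━━━━━━━━┓      
            ┃2┃ SlidingPuzzle           ┃      
            ┃2┠─────────────────────────┨      
            ┃2┃┌────┬────┬────┬────┐    ┃      
            ┃ ┃│    │  1 │ 13 │  3 │    ┃      
            ┃ ┃├────┼────┼────┼────┤    ┃      
            ┃ ┃│  5 │  7 │  2 │ 11 │    ┃      
            ┃ ┃├────┼────┼────┼────┤    ┃      
            ┃ ┃│ 10 │ 14 │ 12 │  6 │    ┃      
            ┃ ┃├────┼────┼────┼────┤    ┃      
            ┃ ┃│  9 │ 15 │  8 │  4 │    ┃      
            ┗━┗━━━━━━━━━━━━━━━━━━━━━━━━━┛      
                                               


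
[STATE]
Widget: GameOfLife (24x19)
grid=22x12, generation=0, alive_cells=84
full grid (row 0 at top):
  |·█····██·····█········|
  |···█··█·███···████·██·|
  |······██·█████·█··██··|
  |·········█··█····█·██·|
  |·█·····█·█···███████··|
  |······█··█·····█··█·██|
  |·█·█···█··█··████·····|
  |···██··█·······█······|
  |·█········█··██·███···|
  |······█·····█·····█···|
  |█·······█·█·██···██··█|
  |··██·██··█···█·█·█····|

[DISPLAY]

Gen: 0                  
·█····██·····█········  
···█··█·███···████·██·  
······██·█████·█··██··  
·········█··█····█·██·  
·█·····█·█···███████··  
······█··█·····█··█·██  
·█·█···█··█··████·····  
···██··█·······█······  
·█········█··██·███···  
······█·····█·····█···  
█·······█·█·██···██··█  
··██·██··█···█·█·█····  
                        
                        
                        
                        
                        
                        


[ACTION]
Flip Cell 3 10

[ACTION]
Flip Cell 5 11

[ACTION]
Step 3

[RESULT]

Gen: 3                  
······██··············  
·····█··█····█·██·█···  
·····█·██·····███·····  
······███·██···█·····█  
·····█··███·········█·  
···█·█████··█·██····█·  
·██·█···██···███······  
····█████····███·█····  
·····███·····███·██···  
·······█·████····█·█··  
·····██·█···█·····██··  
·······█·███··········  
                        
                        
                        
                        
                        
                        


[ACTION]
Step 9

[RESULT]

Gen: 12                 
·······██·············  
····██···█······██····  
··█·██·········█······  
·····███··············  
·█·····█······█·██····  
··█···········█·█·····  
··█····█··············  
······█····█······█···  
·█·█········█·····██··  
···███···██··█····██··  
···███········█··██···  
······················  
                        
                        
                        
                        
                        
                        


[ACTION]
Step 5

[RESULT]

Gen: 17                 
·······█··············  
······██··············  
···█·█·██·······█·····  
····██·········█·█····  
····███·······█·······  
··██··················  
·█··█··········███····  
······················  
··█·██····██··········  
···█·············██···  
·····█···········██···  
·····█················  
                        
                        
                        
                        
                        
                        


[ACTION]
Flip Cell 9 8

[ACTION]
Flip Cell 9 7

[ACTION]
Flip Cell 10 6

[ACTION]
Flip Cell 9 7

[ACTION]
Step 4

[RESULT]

Gen: 21                 
······················  
······················  
········██·····██·····  
·······█·······██·····  
··██·············█····  
··██···········█·█····  
··················█···  
···············█······  
··················█···  
···██···········█·····  
···████··········█····  
····███···············  
                        
                        
                        
                        
                        
                        


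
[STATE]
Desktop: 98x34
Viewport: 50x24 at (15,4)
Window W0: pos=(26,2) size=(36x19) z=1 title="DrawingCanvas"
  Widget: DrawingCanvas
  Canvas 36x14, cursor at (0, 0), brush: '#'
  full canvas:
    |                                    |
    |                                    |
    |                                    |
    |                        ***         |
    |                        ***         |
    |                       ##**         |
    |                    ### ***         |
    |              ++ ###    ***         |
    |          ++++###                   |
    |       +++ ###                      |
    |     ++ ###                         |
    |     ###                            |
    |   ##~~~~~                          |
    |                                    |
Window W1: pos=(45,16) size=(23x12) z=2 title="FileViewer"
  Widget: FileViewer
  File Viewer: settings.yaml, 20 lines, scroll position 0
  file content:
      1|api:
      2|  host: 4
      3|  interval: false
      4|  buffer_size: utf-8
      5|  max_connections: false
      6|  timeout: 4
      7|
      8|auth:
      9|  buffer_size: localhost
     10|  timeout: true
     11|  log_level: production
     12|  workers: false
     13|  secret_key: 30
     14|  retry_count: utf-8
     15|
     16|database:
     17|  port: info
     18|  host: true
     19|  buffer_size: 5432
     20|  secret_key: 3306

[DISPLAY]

           ┠──────────────────────────────────┨   
           ┃+                                 ┃   
           ┃                                  ┃   
           ┃                                  ┃   
           ┃                        ***       ┃   
           ┃                        ***       ┃   
           ┃                       ##**       ┃   
           ┃                    ### ***       ┃   
           ┃              ++ ###    ***       ┃   
           ┃          ++++###                 ┃   
           ┃       +++ ###                    ┃   
           ┃     ++ ###                       ┃   
           ┃     ###          ┏━━━━━━━━━━━━━━━━━━━
           ┃   ##~~~~~        ┃ FileViewer        
           ┃                  ┠───────────────────
           ┃                  ┃api:               
           ┗━━━━━━━━━━━━━━━━━━┃  host: 4          
                              ┃  interval: false  
                              ┃  buffer_size: utf-
                              ┃  max_connections: 
                              ┃  timeout: 4       
                              ┃                   
                              ┃auth:              
                              ┗━━━━━━━━━━━━━━━━━━━


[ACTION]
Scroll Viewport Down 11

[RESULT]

           ┃                       ##**       ┃   
           ┃                    ### ***       ┃   
           ┃              ++ ###    ***       ┃   
           ┃          ++++###                 ┃   
           ┃       +++ ###                    ┃   
           ┃     ++ ###                       ┃   
           ┃     ###          ┏━━━━━━━━━━━━━━━━━━━
           ┃   ##~~~~~        ┃ FileViewer        
           ┃                  ┠───────────────────
           ┃                  ┃api:               
           ┗━━━━━━━━━━━━━━━━━━┃  host: 4          
                              ┃  interval: false  
                              ┃  buffer_size: utf-
                              ┃  max_connections: 
                              ┃  timeout: 4       
                              ┃                   
                              ┃auth:              
                              ┗━━━━━━━━━━━━━━━━━━━
                                                  
                                                  
                                                  
                                                  
                                                  
                                                  


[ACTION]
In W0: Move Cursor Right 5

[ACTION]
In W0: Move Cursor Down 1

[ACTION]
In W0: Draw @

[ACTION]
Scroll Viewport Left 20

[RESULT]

                          ┃                       
                          ┃                    ###
                          ┃              ++ ###   
                          ┃          ++++###      
                          ┃       +++ ###         
                          ┃     ++ ###            
                          ┃     ###          ┏━━━━
                          ┃   ##~~~~~        ┃ Fil
                          ┃                  ┠────
                          ┃                  ┃api:
                          ┗━━━━━━━━━━━━━━━━━━┃  ho
                                             ┃  in
                                             ┃  bu
                                             ┃  ma
                                             ┃  ti
                                             ┃    
                                             ┃auth
                                             ┗━━━━
                                                  
                                                  
                                                  
                                                  
                                                  
                                                  
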